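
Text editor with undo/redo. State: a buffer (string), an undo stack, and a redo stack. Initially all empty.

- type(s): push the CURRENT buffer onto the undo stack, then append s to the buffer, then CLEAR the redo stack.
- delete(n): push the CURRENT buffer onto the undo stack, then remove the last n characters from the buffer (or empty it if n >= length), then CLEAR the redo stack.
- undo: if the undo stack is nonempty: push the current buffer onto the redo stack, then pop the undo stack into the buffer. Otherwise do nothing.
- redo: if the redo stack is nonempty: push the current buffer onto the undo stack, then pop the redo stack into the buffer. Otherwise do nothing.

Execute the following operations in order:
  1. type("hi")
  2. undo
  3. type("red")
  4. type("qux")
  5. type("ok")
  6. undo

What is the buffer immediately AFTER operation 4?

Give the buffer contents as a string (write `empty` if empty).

After op 1 (type): buf='hi' undo_depth=1 redo_depth=0
After op 2 (undo): buf='(empty)' undo_depth=0 redo_depth=1
After op 3 (type): buf='red' undo_depth=1 redo_depth=0
After op 4 (type): buf='redqux' undo_depth=2 redo_depth=0

Answer: redqux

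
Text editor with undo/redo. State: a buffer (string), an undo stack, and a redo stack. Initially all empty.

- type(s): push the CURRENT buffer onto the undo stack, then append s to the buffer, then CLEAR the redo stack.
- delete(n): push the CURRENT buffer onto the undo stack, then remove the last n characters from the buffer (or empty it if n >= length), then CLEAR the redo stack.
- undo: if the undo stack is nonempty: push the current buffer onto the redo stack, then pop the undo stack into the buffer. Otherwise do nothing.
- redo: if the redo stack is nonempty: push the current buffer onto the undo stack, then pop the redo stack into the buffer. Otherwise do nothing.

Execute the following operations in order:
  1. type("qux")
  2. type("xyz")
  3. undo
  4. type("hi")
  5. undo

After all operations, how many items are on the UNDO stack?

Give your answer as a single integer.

After op 1 (type): buf='qux' undo_depth=1 redo_depth=0
After op 2 (type): buf='quxxyz' undo_depth=2 redo_depth=0
After op 3 (undo): buf='qux' undo_depth=1 redo_depth=1
After op 4 (type): buf='quxhi' undo_depth=2 redo_depth=0
After op 5 (undo): buf='qux' undo_depth=1 redo_depth=1

Answer: 1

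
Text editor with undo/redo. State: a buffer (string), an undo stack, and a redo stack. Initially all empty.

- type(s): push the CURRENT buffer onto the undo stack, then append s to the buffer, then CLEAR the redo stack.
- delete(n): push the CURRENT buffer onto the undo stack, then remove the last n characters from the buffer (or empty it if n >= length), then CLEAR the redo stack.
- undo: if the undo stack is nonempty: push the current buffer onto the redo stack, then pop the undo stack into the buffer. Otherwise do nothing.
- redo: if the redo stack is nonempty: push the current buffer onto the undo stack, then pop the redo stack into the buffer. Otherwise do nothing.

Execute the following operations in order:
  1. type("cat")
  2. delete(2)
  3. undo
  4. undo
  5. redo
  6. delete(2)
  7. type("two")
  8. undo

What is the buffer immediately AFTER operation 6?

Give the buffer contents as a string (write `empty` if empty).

Answer: c

Derivation:
After op 1 (type): buf='cat' undo_depth=1 redo_depth=0
After op 2 (delete): buf='c' undo_depth=2 redo_depth=0
After op 3 (undo): buf='cat' undo_depth=1 redo_depth=1
After op 4 (undo): buf='(empty)' undo_depth=0 redo_depth=2
After op 5 (redo): buf='cat' undo_depth=1 redo_depth=1
After op 6 (delete): buf='c' undo_depth=2 redo_depth=0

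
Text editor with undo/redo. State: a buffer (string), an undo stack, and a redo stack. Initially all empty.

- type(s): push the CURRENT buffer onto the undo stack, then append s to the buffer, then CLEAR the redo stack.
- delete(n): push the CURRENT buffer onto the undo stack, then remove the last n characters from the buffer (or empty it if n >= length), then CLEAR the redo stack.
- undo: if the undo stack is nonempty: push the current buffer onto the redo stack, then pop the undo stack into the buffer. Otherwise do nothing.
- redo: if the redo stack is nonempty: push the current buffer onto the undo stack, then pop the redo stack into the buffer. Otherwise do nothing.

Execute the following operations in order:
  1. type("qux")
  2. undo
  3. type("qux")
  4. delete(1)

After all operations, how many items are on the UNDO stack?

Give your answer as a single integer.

Answer: 2

Derivation:
After op 1 (type): buf='qux' undo_depth=1 redo_depth=0
After op 2 (undo): buf='(empty)' undo_depth=0 redo_depth=1
After op 3 (type): buf='qux' undo_depth=1 redo_depth=0
After op 4 (delete): buf='qu' undo_depth=2 redo_depth=0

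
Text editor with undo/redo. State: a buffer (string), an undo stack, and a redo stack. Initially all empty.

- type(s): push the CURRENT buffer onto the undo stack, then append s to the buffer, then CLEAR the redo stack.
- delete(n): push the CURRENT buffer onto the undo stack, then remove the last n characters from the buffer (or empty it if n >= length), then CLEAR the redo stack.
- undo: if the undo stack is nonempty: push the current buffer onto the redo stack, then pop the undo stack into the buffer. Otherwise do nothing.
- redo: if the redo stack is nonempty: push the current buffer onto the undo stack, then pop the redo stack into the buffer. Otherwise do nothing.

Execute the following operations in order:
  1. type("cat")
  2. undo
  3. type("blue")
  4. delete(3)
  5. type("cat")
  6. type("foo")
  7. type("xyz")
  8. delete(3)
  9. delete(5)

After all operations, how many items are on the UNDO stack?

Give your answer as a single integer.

Answer: 7

Derivation:
After op 1 (type): buf='cat' undo_depth=1 redo_depth=0
After op 2 (undo): buf='(empty)' undo_depth=0 redo_depth=1
After op 3 (type): buf='blue' undo_depth=1 redo_depth=0
After op 4 (delete): buf='b' undo_depth=2 redo_depth=0
After op 5 (type): buf='bcat' undo_depth=3 redo_depth=0
After op 6 (type): buf='bcatfoo' undo_depth=4 redo_depth=0
After op 7 (type): buf='bcatfooxyz' undo_depth=5 redo_depth=0
After op 8 (delete): buf='bcatfoo' undo_depth=6 redo_depth=0
After op 9 (delete): buf='bc' undo_depth=7 redo_depth=0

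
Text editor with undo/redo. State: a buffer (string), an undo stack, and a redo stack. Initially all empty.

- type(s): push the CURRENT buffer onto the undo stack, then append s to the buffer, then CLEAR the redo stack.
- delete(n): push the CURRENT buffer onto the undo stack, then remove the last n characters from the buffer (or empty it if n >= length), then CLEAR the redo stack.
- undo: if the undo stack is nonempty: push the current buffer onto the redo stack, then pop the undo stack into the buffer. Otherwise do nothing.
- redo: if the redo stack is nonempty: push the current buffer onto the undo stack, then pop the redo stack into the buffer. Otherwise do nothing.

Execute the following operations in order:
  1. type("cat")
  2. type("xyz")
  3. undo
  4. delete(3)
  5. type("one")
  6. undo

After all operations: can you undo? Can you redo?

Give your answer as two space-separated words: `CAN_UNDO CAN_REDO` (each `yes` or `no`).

After op 1 (type): buf='cat' undo_depth=1 redo_depth=0
After op 2 (type): buf='catxyz' undo_depth=2 redo_depth=0
After op 3 (undo): buf='cat' undo_depth=1 redo_depth=1
After op 4 (delete): buf='(empty)' undo_depth=2 redo_depth=0
After op 5 (type): buf='one' undo_depth=3 redo_depth=0
After op 6 (undo): buf='(empty)' undo_depth=2 redo_depth=1

Answer: yes yes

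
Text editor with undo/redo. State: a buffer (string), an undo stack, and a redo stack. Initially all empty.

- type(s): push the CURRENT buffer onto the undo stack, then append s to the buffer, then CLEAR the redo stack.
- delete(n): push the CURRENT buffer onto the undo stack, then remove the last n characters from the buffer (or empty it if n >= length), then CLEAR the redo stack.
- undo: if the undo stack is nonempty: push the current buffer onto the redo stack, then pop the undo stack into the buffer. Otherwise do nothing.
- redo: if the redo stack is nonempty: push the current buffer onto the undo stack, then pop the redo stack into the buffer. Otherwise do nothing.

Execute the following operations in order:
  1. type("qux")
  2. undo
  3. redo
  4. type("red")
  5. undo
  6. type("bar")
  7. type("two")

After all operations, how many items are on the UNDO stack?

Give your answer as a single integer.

Answer: 3

Derivation:
After op 1 (type): buf='qux' undo_depth=1 redo_depth=0
After op 2 (undo): buf='(empty)' undo_depth=0 redo_depth=1
After op 3 (redo): buf='qux' undo_depth=1 redo_depth=0
After op 4 (type): buf='quxred' undo_depth=2 redo_depth=0
After op 5 (undo): buf='qux' undo_depth=1 redo_depth=1
After op 6 (type): buf='quxbar' undo_depth=2 redo_depth=0
After op 7 (type): buf='quxbartwo' undo_depth=3 redo_depth=0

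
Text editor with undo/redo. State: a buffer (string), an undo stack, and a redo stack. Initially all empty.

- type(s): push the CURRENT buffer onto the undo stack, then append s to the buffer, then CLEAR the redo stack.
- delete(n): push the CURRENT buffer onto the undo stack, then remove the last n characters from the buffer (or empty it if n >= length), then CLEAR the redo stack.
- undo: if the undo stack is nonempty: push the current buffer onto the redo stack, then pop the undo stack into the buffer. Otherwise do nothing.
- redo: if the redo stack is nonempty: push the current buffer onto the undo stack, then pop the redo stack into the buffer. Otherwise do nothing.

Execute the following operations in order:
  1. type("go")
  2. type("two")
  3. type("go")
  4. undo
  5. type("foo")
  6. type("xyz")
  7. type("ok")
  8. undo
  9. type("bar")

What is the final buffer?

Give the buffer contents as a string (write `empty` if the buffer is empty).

Answer: gotwofooxyzbar

Derivation:
After op 1 (type): buf='go' undo_depth=1 redo_depth=0
After op 2 (type): buf='gotwo' undo_depth=2 redo_depth=0
After op 3 (type): buf='gotwogo' undo_depth=3 redo_depth=0
After op 4 (undo): buf='gotwo' undo_depth=2 redo_depth=1
After op 5 (type): buf='gotwofoo' undo_depth=3 redo_depth=0
After op 6 (type): buf='gotwofooxyz' undo_depth=4 redo_depth=0
After op 7 (type): buf='gotwofooxyzok' undo_depth=5 redo_depth=0
After op 8 (undo): buf='gotwofooxyz' undo_depth=4 redo_depth=1
After op 9 (type): buf='gotwofooxyzbar' undo_depth=5 redo_depth=0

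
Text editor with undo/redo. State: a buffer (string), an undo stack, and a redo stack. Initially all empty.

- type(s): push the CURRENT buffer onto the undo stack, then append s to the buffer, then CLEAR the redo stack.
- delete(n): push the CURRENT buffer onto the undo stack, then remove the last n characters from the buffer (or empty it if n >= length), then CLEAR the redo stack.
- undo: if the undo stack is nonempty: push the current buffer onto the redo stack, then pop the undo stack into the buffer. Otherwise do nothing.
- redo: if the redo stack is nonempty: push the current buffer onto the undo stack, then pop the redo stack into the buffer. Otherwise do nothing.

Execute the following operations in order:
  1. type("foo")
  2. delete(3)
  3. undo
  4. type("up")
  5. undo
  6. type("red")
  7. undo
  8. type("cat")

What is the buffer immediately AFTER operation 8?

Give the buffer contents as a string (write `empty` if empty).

After op 1 (type): buf='foo' undo_depth=1 redo_depth=0
After op 2 (delete): buf='(empty)' undo_depth=2 redo_depth=0
After op 3 (undo): buf='foo' undo_depth=1 redo_depth=1
After op 4 (type): buf='fooup' undo_depth=2 redo_depth=0
After op 5 (undo): buf='foo' undo_depth=1 redo_depth=1
After op 6 (type): buf='foored' undo_depth=2 redo_depth=0
After op 7 (undo): buf='foo' undo_depth=1 redo_depth=1
After op 8 (type): buf='foocat' undo_depth=2 redo_depth=0

Answer: foocat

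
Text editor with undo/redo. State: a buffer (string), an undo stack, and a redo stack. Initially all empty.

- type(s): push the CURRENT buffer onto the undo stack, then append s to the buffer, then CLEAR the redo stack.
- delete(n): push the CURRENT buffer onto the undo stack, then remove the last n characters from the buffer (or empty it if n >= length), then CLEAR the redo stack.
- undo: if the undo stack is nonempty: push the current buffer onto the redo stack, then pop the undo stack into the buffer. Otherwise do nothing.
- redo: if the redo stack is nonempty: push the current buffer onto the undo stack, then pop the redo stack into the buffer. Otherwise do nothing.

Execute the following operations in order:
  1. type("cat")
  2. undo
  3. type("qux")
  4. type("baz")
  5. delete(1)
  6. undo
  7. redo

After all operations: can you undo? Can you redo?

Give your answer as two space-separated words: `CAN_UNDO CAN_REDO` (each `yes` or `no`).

Answer: yes no

Derivation:
After op 1 (type): buf='cat' undo_depth=1 redo_depth=0
After op 2 (undo): buf='(empty)' undo_depth=0 redo_depth=1
After op 3 (type): buf='qux' undo_depth=1 redo_depth=0
After op 4 (type): buf='quxbaz' undo_depth=2 redo_depth=0
After op 5 (delete): buf='quxba' undo_depth=3 redo_depth=0
After op 6 (undo): buf='quxbaz' undo_depth=2 redo_depth=1
After op 7 (redo): buf='quxba' undo_depth=3 redo_depth=0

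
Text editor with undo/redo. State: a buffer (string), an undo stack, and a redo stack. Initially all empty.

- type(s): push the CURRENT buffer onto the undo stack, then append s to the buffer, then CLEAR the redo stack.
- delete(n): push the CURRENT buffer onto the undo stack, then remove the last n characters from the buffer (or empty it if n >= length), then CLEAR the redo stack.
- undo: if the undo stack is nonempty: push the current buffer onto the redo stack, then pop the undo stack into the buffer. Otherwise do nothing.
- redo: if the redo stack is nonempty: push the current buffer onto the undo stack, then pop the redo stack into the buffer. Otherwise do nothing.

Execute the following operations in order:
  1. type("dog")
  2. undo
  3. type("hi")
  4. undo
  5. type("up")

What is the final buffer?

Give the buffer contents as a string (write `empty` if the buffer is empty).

After op 1 (type): buf='dog' undo_depth=1 redo_depth=0
After op 2 (undo): buf='(empty)' undo_depth=0 redo_depth=1
After op 3 (type): buf='hi' undo_depth=1 redo_depth=0
After op 4 (undo): buf='(empty)' undo_depth=0 redo_depth=1
After op 5 (type): buf='up' undo_depth=1 redo_depth=0

Answer: up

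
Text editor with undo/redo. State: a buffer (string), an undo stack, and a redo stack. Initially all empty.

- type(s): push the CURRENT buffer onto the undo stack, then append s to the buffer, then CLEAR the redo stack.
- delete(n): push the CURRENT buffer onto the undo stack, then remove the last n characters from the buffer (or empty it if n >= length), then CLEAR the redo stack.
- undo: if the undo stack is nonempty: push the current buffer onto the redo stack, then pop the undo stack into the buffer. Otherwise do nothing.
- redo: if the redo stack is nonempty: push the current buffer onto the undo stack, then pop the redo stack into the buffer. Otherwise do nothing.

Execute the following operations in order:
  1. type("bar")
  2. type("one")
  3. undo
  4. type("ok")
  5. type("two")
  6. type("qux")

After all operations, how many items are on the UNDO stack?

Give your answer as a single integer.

After op 1 (type): buf='bar' undo_depth=1 redo_depth=0
After op 2 (type): buf='barone' undo_depth=2 redo_depth=0
After op 3 (undo): buf='bar' undo_depth=1 redo_depth=1
After op 4 (type): buf='barok' undo_depth=2 redo_depth=0
After op 5 (type): buf='baroktwo' undo_depth=3 redo_depth=0
After op 6 (type): buf='baroktwoqux' undo_depth=4 redo_depth=0

Answer: 4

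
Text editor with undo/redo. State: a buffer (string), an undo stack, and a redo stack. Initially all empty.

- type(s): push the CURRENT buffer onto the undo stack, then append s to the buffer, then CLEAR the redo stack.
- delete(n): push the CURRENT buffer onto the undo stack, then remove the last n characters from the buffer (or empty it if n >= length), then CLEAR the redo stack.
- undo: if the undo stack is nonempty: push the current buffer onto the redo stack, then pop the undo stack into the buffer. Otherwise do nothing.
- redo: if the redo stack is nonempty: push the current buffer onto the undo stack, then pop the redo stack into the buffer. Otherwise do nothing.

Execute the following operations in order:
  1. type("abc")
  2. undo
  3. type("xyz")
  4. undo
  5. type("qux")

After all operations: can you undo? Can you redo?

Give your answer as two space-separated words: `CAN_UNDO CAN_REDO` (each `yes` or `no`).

Answer: yes no

Derivation:
After op 1 (type): buf='abc' undo_depth=1 redo_depth=0
After op 2 (undo): buf='(empty)' undo_depth=0 redo_depth=1
After op 3 (type): buf='xyz' undo_depth=1 redo_depth=0
After op 4 (undo): buf='(empty)' undo_depth=0 redo_depth=1
After op 5 (type): buf='qux' undo_depth=1 redo_depth=0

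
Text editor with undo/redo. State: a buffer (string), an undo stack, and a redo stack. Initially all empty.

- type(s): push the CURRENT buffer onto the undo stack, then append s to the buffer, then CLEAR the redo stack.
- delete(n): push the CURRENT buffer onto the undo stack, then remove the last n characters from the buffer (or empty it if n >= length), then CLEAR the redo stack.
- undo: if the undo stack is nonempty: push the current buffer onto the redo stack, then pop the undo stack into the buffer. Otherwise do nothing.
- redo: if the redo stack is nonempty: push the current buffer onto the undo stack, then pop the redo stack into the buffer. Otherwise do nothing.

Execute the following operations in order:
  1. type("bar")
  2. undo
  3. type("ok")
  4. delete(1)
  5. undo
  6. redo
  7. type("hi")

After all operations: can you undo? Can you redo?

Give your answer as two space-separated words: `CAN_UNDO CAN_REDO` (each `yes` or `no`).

After op 1 (type): buf='bar' undo_depth=1 redo_depth=0
After op 2 (undo): buf='(empty)' undo_depth=0 redo_depth=1
After op 3 (type): buf='ok' undo_depth=1 redo_depth=0
After op 4 (delete): buf='o' undo_depth=2 redo_depth=0
After op 5 (undo): buf='ok' undo_depth=1 redo_depth=1
After op 6 (redo): buf='o' undo_depth=2 redo_depth=0
After op 7 (type): buf='ohi' undo_depth=3 redo_depth=0

Answer: yes no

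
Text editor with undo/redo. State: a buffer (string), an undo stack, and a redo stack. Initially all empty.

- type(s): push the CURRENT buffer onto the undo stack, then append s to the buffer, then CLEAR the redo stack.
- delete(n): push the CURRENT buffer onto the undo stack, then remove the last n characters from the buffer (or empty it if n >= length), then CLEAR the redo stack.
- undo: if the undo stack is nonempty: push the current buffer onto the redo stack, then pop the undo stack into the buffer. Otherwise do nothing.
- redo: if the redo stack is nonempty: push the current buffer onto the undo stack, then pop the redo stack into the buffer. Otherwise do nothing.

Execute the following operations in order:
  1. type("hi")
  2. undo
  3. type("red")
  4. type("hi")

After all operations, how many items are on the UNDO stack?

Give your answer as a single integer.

Answer: 2

Derivation:
After op 1 (type): buf='hi' undo_depth=1 redo_depth=0
After op 2 (undo): buf='(empty)' undo_depth=0 redo_depth=1
After op 3 (type): buf='red' undo_depth=1 redo_depth=0
After op 4 (type): buf='redhi' undo_depth=2 redo_depth=0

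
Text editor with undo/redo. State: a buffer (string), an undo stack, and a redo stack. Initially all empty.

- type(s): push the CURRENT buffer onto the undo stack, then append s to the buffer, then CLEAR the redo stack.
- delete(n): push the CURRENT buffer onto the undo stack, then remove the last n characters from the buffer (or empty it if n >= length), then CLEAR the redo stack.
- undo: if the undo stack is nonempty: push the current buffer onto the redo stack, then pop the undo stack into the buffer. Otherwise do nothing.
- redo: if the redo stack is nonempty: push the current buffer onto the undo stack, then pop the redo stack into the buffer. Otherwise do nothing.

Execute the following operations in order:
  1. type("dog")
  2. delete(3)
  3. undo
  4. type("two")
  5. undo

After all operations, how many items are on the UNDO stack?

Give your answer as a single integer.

After op 1 (type): buf='dog' undo_depth=1 redo_depth=0
After op 2 (delete): buf='(empty)' undo_depth=2 redo_depth=0
After op 3 (undo): buf='dog' undo_depth=1 redo_depth=1
After op 4 (type): buf='dogtwo' undo_depth=2 redo_depth=0
After op 5 (undo): buf='dog' undo_depth=1 redo_depth=1

Answer: 1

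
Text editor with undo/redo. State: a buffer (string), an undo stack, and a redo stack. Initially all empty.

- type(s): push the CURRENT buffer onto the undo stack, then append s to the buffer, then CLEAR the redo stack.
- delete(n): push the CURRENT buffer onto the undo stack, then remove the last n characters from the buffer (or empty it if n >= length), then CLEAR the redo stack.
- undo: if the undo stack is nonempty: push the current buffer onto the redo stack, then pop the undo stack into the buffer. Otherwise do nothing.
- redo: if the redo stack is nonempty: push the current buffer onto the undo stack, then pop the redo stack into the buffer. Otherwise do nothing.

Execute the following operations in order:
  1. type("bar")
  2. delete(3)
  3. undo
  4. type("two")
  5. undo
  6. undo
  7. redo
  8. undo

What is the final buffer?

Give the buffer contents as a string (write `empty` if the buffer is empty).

After op 1 (type): buf='bar' undo_depth=1 redo_depth=0
After op 2 (delete): buf='(empty)' undo_depth=2 redo_depth=0
After op 3 (undo): buf='bar' undo_depth=1 redo_depth=1
After op 4 (type): buf='bartwo' undo_depth=2 redo_depth=0
After op 5 (undo): buf='bar' undo_depth=1 redo_depth=1
After op 6 (undo): buf='(empty)' undo_depth=0 redo_depth=2
After op 7 (redo): buf='bar' undo_depth=1 redo_depth=1
After op 8 (undo): buf='(empty)' undo_depth=0 redo_depth=2

Answer: empty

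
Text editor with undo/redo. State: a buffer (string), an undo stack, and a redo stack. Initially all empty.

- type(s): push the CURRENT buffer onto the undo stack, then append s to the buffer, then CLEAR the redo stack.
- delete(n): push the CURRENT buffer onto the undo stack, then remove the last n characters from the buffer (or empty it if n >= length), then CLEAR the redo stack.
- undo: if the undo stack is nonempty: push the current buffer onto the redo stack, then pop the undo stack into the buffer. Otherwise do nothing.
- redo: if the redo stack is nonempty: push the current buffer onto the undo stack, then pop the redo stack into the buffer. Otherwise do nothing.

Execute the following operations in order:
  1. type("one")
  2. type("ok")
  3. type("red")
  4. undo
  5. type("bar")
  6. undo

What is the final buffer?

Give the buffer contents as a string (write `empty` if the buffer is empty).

Answer: oneok

Derivation:
After op 1 (type): buf='one' undo_depth=1 redo_depth=0
After op 2 (type): buf='oneok' undo_depth=2 redo_depth=0
After op 3 (type): buf='oneokred' undo_depth=3 redo_depth=0
After op 4 (undo): buf='oneok' undo_depth=2 redo_depth=1
After op 5 (type): buf='oneokbar' undo_depth=3 redo_depth=0
After op 6 (undo): buf='oneok' undo_depth=2 redo_depth=1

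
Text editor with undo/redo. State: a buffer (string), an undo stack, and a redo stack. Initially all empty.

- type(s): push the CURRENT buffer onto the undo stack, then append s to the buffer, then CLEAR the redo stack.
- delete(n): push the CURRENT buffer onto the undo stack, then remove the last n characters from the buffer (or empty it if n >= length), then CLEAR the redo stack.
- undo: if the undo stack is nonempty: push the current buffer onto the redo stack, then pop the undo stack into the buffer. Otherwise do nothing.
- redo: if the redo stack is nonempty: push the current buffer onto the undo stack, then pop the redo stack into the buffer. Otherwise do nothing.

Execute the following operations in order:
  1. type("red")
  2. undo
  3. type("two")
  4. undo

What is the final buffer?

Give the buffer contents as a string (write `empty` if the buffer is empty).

After op 1 (type): buf='red' undo_depth=1 redo_depth=0
After op 2 (undo): buf='(empty)' undo_depth=0 redo_depth=1
After op 3 (type): buf='two' undo_depth=1 redo_depth=0
After op 4 (undo): buf='(empty)' undo_depth=0 redo_depth=1

Answer: empty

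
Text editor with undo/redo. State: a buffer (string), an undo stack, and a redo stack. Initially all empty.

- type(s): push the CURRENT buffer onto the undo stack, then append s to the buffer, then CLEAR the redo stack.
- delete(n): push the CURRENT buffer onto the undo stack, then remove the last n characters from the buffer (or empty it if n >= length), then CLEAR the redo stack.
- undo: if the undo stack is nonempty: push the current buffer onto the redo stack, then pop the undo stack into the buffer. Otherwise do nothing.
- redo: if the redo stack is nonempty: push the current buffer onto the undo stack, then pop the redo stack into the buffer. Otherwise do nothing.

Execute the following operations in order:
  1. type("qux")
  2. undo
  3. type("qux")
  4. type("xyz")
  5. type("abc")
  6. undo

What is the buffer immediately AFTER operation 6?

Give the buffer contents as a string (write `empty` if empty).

After op 1 (type): buf='qux' undo_depth=1 redo_depth=0
After op 2 (undo): buf='(empty)' undo_depth=0 redo_depth=1
After op 3 (type): buf='qux' undo_depth=1 redo_depth=0
After op 4 (type): buf='quxxyz' undo_depth=2 redo_depth=0
After op 5 (type): buf='quxxyzabc' undo_depth=3 redo_depth=0
After op 6 (undo): buf='quxxyz' undo_depth=2 redo_depth=1

Answer: quxxyz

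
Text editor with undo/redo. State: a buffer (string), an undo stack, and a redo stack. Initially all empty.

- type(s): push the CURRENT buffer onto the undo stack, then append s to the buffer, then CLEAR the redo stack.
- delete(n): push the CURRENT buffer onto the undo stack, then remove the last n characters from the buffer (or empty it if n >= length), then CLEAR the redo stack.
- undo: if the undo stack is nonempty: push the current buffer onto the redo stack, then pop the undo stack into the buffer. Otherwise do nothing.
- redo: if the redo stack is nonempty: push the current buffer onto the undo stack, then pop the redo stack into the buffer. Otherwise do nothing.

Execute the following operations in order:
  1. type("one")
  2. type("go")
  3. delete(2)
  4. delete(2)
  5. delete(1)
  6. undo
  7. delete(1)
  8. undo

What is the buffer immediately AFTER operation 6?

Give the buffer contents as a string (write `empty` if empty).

Answer: o

Derivation:
After op 1 (type): buf='one' undo_depth=1 redo_depth=0
After op 2 (type): buf='onego' undo_depth=2 redo_depth=0
After op 3 (delete): buf='one' undo_depth=3 redo_depth=0
After op 4 (delete): buf='o' undo_depth=4 redo_depth=0
After op 5 (delete): buf='(empty)' undo_depth=5 redo_depth=0
After op 6 (undo): buf='o' undo_depth=4 redo_depth=1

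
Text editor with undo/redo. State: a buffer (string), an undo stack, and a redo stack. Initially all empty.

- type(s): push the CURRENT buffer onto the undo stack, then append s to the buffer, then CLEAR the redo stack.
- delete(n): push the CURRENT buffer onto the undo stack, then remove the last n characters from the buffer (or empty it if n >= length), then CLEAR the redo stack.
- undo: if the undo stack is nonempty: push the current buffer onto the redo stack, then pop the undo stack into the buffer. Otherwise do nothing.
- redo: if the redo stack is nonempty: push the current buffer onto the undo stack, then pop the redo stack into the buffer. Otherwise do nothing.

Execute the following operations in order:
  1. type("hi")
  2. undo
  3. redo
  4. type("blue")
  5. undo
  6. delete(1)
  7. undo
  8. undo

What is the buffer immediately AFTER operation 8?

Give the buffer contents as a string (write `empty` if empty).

After op 1 (type): buf='hi' undo_depth=1 redo_depth=0
After op 2 (undo): buf='(empty)' undo_depth=0 redo_depth=1
After op 3 (redo): buf='hi' undo_depth=1 redo_depth=0
After op 4 (type): buf='hiblue' undo_depth=2 redo_depth=0
After op 5 (undo): buf='hi' undo_depth=1 redo_depth=1
After op 6 (delete): buf='h' undo_depth=2 redo_depth=0
After op 7 (undo): buf='hi' undo_depth=1 redo_depth=1
After op 8 (undo): buf='(empty)' undo_depth=0 redo_depth=2

Answer: empty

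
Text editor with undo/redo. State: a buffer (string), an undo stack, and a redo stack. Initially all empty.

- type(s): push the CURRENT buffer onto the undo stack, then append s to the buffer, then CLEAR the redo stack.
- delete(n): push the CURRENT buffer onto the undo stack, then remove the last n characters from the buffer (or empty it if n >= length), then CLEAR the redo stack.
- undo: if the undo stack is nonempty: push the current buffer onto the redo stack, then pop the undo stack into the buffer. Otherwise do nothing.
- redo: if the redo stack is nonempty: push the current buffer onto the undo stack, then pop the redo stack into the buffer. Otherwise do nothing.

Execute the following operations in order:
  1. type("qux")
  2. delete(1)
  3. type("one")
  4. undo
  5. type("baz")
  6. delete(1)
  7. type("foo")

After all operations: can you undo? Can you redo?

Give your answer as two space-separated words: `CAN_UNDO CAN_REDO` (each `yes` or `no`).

After op 1 (type): buf='qux' undo_depth=1 redo_depth=0
After op 2 (delete): buf='qu' undo_depth=2 redo_depth=0
After op 3 (type): buf='quone' undo_depth=3 redo_depth=0
After op 4 (undo): buf='qu' undo_depth=2 redo_depth=1
After op 5 (type): buf='qubaz' undo_depth=3 redo_depth=0
After op 6 (delete): buf='quba' undo_depth=4 redo_depth=0
After op 7 (type): buf='qubafoo' undo_depth=5 redo_depth=0

Answer: yes no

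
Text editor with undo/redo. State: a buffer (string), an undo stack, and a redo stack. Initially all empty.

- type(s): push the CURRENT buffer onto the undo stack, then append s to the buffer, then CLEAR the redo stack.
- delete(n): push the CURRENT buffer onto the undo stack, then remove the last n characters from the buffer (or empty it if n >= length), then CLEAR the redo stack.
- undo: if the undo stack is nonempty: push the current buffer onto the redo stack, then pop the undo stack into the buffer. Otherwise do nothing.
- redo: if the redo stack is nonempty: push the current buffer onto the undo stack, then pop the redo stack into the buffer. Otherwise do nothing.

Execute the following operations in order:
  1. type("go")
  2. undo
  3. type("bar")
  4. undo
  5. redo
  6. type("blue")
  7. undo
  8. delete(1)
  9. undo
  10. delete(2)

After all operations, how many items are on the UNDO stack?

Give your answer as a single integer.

After op 1 (type): buf='go' undo_depth=1 redo_depth=0
After op 2 (undo): buf='(empty)' undo_depth=0 redo_depth=1
After op 3 (type): buf='bar' undo_depth=1 redo_depth=0
After op 4 (undo): buf='(empty)' undo_depth=0 redo_depth=1
After op 5 (redo): buf='bar' undo_depth=1 redo_depth=0
After op 6 (type): buf='barblue' undo_depth=2 redo_depth=0
After op 7 (undo): buf='bar' undo_depth=1 redo_depth=1
After op 8 (delete): buf='ba' undo_depth=2 redo_depth=0
After op 9 (undo): buf='bar' undo_depth=1 redo_depth=1
After op 10 (delete): buf='b' undo_depth=2 redo_depth=0

Answer: 2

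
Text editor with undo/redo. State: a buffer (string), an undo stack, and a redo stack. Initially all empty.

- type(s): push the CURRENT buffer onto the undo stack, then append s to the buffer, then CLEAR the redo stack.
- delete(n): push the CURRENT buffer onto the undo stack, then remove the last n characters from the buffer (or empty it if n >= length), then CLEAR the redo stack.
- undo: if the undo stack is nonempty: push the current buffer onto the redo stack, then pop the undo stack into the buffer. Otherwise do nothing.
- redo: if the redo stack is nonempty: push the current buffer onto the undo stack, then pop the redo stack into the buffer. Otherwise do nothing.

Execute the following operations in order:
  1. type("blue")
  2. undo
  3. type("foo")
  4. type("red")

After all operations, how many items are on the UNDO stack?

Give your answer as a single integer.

After op 1 (type): buf='blue' undo_depth=1 redo_depth=0
After op 2 (undo): buf='(empty)' undo_depth=0 redo_depth=1
After op 3 (type): buf='foo' undo_depth=1 redo_depth=0
After op 4 (type): buf='foored' undo_depth=2 redo_depth=0

Answer: 2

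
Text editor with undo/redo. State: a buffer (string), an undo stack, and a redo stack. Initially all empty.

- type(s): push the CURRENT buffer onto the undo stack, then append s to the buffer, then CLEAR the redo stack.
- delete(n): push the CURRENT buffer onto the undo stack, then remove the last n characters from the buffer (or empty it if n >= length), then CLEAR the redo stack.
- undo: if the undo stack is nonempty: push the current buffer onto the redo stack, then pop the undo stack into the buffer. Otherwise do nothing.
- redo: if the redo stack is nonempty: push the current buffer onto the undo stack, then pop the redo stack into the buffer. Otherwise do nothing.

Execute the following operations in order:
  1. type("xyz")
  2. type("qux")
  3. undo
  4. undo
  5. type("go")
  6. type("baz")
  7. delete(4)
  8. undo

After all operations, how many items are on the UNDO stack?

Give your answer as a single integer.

Answer: 2

Derivation:
After op 1 (type): buf='xyz' undo_depth=1 redo_depth=0
After op 2 (type): buf='xyzqux' undo_depth=2 redo_depth=0
After op 3 (undo): buf='xyz' undo_depth=1 redo_depth=1
After op 4 (undo): buf='(empty)' undo_depth=0 redo_depth=2
After op 5 (type): buf='go' undo_depth=1 redo_depth=0
After op 6 (type): buf='gobaz' undo_depth=2 redo_depth=0
After op 7 (delete): buf='g' undo_depth=3 redo_depth=0
After op 8 (undo): buf='gobaz' undo_depth=2 redo_depth=1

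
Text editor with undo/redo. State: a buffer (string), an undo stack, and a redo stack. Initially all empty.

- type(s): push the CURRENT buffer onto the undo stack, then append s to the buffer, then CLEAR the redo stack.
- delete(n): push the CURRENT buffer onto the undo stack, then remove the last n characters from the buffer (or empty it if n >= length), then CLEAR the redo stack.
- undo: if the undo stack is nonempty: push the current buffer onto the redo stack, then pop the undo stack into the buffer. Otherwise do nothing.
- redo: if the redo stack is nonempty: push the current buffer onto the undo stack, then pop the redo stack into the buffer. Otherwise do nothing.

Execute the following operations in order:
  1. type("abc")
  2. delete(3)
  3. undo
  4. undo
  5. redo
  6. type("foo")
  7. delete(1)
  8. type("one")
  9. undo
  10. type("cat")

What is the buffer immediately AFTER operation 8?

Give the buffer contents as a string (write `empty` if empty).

After op 1 (type): buf='abc' undo_depth=1 redo_depth=0
After op 2 (delete): buf='(empty)' undo_depth=2 redo_depth=0
After op 3 (undo): buf='abc' undo_depth=1 redo_depth=1
After op 4 (undo): buf='(empty)' undo_depth=0 redo_depth=2
After op 5 (redo): buf='abc' undo_depth=1 redo_depth=1
After op 6 (type): buf='abcfoo' undo_depth=2 redo_depth=0
After op 7 (delete): buf='abcfo' undo_depth=3 redo_depth=0
After op 8 (type): buf='abcfoone' undo_depth=4 redo_depth=0

Answer: abcfoone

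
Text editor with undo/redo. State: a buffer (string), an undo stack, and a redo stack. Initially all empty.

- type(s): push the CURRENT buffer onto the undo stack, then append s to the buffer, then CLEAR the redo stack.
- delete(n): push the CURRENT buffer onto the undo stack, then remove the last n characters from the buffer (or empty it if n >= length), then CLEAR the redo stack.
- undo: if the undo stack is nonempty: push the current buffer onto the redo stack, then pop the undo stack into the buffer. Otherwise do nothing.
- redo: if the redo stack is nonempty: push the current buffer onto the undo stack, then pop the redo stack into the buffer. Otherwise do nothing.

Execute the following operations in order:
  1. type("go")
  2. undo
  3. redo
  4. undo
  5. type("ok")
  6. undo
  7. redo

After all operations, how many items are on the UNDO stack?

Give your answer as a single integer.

Answer: 1

Derivation:
After op 1 (type): buf='go' undo_depth=1 redo_depth=0
After op 2 (undo): buf='(empty)' undo_depth=0 redo_depth=1
After op 3 (redo): buf='go' undo_depth=1 redo_depth=0
After op 4 (undo): buf='(empty)' undo_depth=0 redo_depth=1
After op 5 (type): buf='ok' undo_depth=1 redo_depth=0
After op 6 (undo): buf='(empty)' undo_depth=0 redo_depth=1
After op 7 (redo): buf='ok' undo_depth=1 redo_depth=0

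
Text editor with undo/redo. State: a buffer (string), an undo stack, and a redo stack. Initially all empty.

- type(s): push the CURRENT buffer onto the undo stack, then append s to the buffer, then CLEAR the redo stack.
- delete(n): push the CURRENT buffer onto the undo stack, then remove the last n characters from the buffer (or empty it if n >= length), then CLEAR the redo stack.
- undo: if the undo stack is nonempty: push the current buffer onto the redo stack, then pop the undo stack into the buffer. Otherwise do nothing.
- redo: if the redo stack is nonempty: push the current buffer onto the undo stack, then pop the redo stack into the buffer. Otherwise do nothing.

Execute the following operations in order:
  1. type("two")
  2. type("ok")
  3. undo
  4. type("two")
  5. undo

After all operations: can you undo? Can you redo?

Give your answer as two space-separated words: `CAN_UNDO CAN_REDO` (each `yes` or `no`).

Answer: yes yes

Derivation:
After op 1 (type): buf='two' undo_depth=1 redo_depth=0
After op 2 (type): buf='twook' undo_depth=2 redo_depth=0
After op 3 (undo): buf='two' undo_depth=1 redo_depth=1
After op 4 (type): buf='twotwo' undo_depth=2 redo_depth=0
After op 5 (undo): buf='two' undo_depth=1 redo_depth=1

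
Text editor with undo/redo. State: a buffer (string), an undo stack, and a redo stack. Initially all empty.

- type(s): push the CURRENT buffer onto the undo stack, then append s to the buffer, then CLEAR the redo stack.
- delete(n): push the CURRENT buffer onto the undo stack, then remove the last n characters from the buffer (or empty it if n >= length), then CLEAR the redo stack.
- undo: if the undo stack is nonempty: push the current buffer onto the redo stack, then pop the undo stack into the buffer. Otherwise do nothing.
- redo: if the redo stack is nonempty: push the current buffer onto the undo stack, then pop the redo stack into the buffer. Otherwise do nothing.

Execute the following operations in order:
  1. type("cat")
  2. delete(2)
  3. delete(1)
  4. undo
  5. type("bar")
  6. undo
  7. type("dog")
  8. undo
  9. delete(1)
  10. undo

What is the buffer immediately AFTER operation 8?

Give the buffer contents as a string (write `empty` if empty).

Answer: c

Derivation:
After op 1 (type): buf='cat' undo_depth=1 redo_depth=0
After op 2 (delete): buf='c' undo_depth=2 redo_depth=0
After op 3 (delete): buf='(empty)' undo_depth=3 redo_depth=0
After op 4 (undo): buf='c' undo_depth=2 redo_depth=1
After op 5 (type): buf='cbar' undo_depth=3 redo_depth=0
After op 6 (undo): buf='c' undo_depth=2 redo_depth=1
After op 7 (type): buf='cdog' undo_depth=3 redo_depth=0
After op 8 (undo): buf='c' undo_depth=2 redo_depth=1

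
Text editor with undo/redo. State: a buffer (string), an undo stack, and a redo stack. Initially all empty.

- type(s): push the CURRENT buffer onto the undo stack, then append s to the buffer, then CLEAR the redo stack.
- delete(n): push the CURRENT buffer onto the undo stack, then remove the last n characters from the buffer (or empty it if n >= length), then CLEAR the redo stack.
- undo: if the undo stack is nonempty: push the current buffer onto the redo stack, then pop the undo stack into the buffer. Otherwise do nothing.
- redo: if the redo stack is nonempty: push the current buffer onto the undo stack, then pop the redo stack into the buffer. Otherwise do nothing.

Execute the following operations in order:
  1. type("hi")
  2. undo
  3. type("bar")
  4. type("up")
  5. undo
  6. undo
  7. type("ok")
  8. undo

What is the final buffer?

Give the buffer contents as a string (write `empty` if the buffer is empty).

After op 1 (type): buf='hi' undo_depth=1 redo_depth=0
After op 2 (undo): buf='(empty)' undo_depth=0 redo_depth=1
After op 3 (type): buf='bar' undo_depth=1 redo_depth=0
After op 4 (type): buf='barup' undo_depth=2 redo_depth=0
After op 5 (undo): buf='bar' undo_depth=1 redo_depth=1
After op 6 (undo): buf='(empty)' undo_depth=0 redo_depth=2
After op 7 (type): buf='ok' undo_depth=1 redo_depth=0
After op 8 (undo): buf='(empty)' undo_depth=0 redo_depth=1

Answer: empty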